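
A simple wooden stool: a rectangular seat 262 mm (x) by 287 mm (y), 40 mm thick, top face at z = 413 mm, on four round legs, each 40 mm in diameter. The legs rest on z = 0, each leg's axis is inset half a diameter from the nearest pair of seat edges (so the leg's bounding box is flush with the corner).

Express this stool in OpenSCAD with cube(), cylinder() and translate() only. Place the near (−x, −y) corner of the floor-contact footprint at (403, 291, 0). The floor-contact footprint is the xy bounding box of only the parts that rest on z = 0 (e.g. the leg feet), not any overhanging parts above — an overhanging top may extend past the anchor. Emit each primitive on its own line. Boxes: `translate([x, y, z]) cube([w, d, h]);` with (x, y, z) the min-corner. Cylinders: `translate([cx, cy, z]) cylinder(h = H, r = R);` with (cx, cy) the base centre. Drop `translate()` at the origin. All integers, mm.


translate([403, 291, 373]) cube([262, 287, 40]);
translate([423, 311, 0]) cylinder(h = 373, r = 20);
translate([645, 311, 0]) cylinder(h = 373, r = 20);
translate([423, 558, 0]) cylinder(h = 373, r = 20);
translate([645, 558, 0]) cylinder(h = 373, r = 20);


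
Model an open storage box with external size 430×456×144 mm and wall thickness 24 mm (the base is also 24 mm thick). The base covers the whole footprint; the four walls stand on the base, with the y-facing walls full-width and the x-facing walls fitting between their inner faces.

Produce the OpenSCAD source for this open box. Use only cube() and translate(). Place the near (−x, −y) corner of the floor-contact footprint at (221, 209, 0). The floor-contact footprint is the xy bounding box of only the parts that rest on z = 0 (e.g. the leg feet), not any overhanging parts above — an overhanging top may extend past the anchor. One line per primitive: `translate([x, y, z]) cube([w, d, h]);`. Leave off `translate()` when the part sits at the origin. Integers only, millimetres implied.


translate([221, 209, 0]) cube([430, 456, 24]);
translate([221, 209, 24]) cube([430, 24, 120]);
translate([221, 641, 24]) cube([430, 24, 120]);
translate([221, 233, 24]) cube([24, 408, 120]);
translate([627, 233, 24]) cube([24, 408, 120]);


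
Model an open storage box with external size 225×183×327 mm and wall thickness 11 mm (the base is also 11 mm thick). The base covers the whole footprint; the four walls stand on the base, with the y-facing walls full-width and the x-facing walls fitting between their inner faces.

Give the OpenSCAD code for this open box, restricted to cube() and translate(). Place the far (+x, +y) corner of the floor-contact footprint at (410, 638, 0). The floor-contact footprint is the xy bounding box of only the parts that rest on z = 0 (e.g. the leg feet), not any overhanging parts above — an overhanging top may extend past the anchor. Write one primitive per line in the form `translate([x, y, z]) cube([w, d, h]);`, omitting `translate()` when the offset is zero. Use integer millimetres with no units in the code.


translate([185, 455, 0]) cube([225, 183, 11]);
translate([185, 455, 11]) cube([225, 11, 316]);
translate([185, 627, 11]) cube([225, 11, 316]);
translate([185, 466, 11]) cube([11, 161, 316]);
translate([399, 466, 11]) cube([11, 161, 316]);


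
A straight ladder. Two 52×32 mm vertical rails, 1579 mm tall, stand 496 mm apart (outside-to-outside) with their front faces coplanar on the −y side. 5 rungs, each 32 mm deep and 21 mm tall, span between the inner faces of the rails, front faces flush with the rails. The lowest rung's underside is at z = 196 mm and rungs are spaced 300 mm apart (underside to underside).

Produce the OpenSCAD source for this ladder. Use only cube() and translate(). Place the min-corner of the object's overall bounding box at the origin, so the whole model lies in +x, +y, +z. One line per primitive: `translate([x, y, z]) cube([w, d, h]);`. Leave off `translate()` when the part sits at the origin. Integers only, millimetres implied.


// rung span = 496 - 2*52 = 392
// rung[k] z = 196 + k*300
cube([52, 32, 1579]);
translate([444, 0, 0]) cube([52, 32, 1579]);
translate([52, 0, 196]) cube([392, 32, 21]);
translate([52, 0, 496]) cube([392, 32, 21]);
translate([52, 0, 796]) cube([392, 32, 21]);
translate([52, 0, 1096]) cube([392, 32, 21]);
translate([52, 0, 1396]) cube([392, 32, 21]);


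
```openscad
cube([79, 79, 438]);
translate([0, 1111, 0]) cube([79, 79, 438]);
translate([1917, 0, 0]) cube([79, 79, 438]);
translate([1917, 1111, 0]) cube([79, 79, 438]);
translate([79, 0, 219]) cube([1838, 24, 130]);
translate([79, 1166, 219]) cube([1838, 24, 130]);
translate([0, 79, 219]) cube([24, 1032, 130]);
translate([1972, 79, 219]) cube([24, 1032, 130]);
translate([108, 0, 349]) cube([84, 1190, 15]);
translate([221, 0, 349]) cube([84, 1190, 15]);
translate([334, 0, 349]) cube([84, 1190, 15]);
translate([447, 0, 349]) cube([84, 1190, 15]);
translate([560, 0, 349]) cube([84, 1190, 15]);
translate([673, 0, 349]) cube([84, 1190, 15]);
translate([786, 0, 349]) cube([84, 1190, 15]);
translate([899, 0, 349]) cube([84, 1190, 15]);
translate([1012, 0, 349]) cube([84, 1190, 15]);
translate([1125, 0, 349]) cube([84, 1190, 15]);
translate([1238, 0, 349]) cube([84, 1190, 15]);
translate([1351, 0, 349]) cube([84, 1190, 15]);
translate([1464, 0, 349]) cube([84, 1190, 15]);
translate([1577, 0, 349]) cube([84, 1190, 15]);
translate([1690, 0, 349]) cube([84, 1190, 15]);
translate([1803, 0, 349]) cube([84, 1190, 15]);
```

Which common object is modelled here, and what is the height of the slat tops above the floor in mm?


A bed frame. The slat-top height is 364 mm.

Four posts, four rails, and a row of slats — a bed frame. Slats sit on the rails at z = 219 + 130 = 349; with slat thickness 15, the top is 364 mm.


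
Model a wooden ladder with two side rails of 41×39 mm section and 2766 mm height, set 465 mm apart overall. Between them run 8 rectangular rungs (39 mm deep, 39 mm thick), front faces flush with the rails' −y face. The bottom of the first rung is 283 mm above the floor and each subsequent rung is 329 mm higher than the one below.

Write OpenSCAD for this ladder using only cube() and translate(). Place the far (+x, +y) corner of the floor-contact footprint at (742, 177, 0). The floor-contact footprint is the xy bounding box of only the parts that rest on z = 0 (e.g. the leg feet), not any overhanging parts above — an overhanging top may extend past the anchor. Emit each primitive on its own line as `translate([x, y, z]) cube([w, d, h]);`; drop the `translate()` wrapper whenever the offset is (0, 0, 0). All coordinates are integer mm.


translate([277, 138, 0]) cube([41, 39, 2766]);
translate([701, 138, 0]) cube([41, 39, 2766]);
translate([318, 138, 283]) cube([383, 39, 39]);
translate([318, 138, 612]) cube([383, 39, 39]);
translate([318, 138, 941]) cube([383, 39, 39]);
translate([318, 138, 1270]) cube([383, 39, 39]);
translate([318, 138, 1599]) cube([383, 39, 39]);
translate([318, 138, 1928]) cube([383, 39, 39]);
translate([318, 138, 2257]) cube([383, 39, 39]);
translate([318, 138, 2586]) cube([383, 39, 39]);


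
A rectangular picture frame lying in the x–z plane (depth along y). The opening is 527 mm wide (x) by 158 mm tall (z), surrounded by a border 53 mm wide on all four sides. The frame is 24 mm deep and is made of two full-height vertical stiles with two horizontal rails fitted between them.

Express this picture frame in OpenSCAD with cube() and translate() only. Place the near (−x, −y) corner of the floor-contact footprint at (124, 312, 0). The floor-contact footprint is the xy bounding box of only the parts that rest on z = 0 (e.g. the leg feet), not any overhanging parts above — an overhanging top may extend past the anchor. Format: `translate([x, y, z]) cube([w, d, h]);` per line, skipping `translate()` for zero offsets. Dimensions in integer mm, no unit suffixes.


translate([124, 312, 0]) cube([53, 24, 264]);
translate([704, 312, 0]) cube([53, 24, 264]);
translate([177, 312, 0]) cube([527, 24, 53]);
translate([177, 312, 211]) cube([527, 24, 53]);


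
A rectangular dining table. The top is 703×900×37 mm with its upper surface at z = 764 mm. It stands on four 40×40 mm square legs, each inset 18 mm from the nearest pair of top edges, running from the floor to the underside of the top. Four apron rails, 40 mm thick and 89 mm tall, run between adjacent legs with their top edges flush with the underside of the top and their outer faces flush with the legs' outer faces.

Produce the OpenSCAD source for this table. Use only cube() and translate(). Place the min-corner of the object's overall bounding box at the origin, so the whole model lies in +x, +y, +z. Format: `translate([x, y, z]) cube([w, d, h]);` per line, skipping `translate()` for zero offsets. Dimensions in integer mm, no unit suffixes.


translate([0, 0, 727]) cube([703, 900, 37]);
translate([18, 18, 0]) cube([40, 40, 727]);
translate([645, 18, 0]) cube([40, 40, 727]);
translate([18, 842, 0]) cube([40, 40, 727]);
translate([645, 842, 0]) cube([40, 40, 727]);
translate([58, 18, 638]) cube([587, 40, 89]);
translate([58, 842, 638]) cube([587, 40, 89]);
translate([18, 58, 638]) cube([40, 784, 89]);
translate([645, 58, 638]) cube([40, 784, 89]);


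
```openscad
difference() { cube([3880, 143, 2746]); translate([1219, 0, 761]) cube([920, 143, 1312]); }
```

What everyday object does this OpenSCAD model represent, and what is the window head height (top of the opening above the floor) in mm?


A wall with a window opening. The window head height is 2073 mm.

A wall with a rectangular opening subtracted — a window. Sill at z = 761, opening 1312 mm tall, so the head is at 761 + 1312 = 2073 mm.


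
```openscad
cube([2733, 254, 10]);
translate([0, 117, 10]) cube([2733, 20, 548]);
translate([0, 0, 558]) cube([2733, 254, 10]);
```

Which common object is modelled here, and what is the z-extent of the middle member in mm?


An I-beam. The web height is 548 mm.

Two wide flanges with a thin centred web — an I-beam. Overall 568 mm minus two 10 mm flanges gives a web of 568 − 2·10 = 548 mm.


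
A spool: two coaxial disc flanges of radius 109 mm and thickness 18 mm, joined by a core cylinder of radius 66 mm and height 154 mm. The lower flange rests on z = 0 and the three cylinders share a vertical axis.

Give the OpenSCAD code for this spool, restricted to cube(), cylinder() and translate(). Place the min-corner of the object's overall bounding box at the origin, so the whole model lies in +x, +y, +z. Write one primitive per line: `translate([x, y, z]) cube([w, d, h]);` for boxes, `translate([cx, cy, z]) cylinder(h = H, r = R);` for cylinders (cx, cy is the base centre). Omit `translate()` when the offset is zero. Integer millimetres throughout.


translate([109, 109, 0]) cylinder(h = 18, r = 109);
translate([109, 109, 18]) cylinder(h = 154, r = 66);
translate([109, 109, 172]) cylinder(h = 18, r = 109);


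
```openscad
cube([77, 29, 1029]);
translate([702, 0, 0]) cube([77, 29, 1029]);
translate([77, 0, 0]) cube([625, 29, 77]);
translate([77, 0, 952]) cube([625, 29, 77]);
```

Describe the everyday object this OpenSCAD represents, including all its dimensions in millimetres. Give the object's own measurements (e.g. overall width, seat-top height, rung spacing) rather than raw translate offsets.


A rectangular picture frame lying in the x–z plane (depth along y). The opening is 625 mm wide (x) by 875 mm tall (z), surrounded by a border 77 mm wide on all four sides. The frame is 29 mm deep and is made of two full-height vertical stiles with two horizontal rails fitted between them.


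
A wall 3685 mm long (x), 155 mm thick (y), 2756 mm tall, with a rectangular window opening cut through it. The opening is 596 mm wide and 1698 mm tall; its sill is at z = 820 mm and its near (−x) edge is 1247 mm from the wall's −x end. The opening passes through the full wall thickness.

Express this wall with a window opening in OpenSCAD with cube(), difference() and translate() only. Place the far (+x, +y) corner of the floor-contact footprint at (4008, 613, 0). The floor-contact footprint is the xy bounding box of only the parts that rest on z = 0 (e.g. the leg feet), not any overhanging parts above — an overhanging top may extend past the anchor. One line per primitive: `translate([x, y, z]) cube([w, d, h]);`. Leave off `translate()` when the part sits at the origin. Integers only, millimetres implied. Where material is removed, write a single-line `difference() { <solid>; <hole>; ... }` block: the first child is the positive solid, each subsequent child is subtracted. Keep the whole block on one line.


difference() { translate([323, 458, 0]) cube([3685, 155, 2756]); translate([1570, 458, 820]) cube([596, 155, 1698]); }


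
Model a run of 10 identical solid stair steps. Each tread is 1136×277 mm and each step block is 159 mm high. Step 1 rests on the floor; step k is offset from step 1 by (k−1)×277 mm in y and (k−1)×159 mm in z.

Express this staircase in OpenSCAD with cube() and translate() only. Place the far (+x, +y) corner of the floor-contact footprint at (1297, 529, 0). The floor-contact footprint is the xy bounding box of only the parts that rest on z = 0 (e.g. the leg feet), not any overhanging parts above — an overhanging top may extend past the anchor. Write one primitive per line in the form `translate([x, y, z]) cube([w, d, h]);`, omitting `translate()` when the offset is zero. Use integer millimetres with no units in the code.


translate([161, 252, 0]) cube([1136, 277, 159]);
translate([161, 529, 159]) cube([1136, 277, 159]);
translate([161, 806, 318]) cube([1136, 277, 159]);
translate([161, 1083, 477]) cube([1136, 277, 159]);
translate([161, 1360, 636]) cube([1136, 277, 159]);
translate([161, 1637, 795]) cube([1136, 277, 159]);
translate([161, 1914, 954]) cube([1136, 277, 159]);
translate([161, 2191, 1113]) cube([1136, 277, 159]);
translate([161, 2468, 1272]) cube([1136, 277, 159]);
translate([161, 2745, 1431]) cube([1136, 277, 159]);


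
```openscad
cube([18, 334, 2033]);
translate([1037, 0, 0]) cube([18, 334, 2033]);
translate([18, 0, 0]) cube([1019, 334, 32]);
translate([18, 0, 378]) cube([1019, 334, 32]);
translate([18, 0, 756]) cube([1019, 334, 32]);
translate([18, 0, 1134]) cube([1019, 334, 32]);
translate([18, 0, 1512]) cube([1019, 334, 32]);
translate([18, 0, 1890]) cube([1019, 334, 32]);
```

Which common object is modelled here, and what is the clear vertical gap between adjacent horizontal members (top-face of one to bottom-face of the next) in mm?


A bookshelf. The clear shelf gap is 346 mm.

Two tall side panels with 6 horizontal boards between them — a bookshelf. The first two shelf undersides are at z = 0 and z = 378; with shelf thickness 32, the clear gap is 378 − 0 − 32 = 346 mm.


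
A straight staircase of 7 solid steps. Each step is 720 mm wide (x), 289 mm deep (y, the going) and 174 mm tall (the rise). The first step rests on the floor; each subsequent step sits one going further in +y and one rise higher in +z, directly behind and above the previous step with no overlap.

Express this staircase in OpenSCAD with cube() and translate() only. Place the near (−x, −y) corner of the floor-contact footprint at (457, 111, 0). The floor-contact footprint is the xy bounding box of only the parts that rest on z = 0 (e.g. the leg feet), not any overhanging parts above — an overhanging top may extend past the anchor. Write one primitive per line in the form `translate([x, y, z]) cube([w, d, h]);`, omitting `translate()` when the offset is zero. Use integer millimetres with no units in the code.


translate([457, 111, 0]) cube([720, 289, 174]);
translate([457, 400, 174]) cube([720, 289, 174]);
translate([457, 689, 348]) cube([720, 289, 174]);
translate([457, 978, 522]) cube([720, 289, 174]);
translate([457, 1267, 696]) cube([720, 289, 174]);
translate([457, 1556, 870]) cube([720, 289, 174]);
translate([457, 1845, 1044]) cube([720, 289, 174]);


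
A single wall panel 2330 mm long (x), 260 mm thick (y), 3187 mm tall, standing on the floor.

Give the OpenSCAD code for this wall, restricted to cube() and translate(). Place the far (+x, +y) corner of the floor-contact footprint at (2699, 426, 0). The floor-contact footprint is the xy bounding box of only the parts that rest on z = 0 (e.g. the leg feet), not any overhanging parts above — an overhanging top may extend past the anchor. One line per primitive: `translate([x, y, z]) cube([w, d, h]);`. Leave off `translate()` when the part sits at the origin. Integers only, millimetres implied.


translate([369, 166, 0]) cube([2330, 260, 3187]);


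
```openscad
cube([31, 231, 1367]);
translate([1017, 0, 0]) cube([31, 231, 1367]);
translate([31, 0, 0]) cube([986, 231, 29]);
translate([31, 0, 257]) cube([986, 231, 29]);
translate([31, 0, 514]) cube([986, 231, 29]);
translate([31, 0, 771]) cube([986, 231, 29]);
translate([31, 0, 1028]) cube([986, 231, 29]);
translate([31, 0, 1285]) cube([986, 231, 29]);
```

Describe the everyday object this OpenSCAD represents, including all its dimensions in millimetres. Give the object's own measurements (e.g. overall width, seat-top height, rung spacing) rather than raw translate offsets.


An open bookshelf. Two side panels, each 31 mm thick, 231 mm deep and 1367 mm tall, stand 1048 mm apart (outside-to-outside). Between them sit 6 shelves, each 29 mm thick and 231 mm deep, spanning the full gap between the sides. The bottom shelf rests on the floor (its underside at z = 0) and the clear gap between one shelf's top and the next shelf's underside is 228 mm.


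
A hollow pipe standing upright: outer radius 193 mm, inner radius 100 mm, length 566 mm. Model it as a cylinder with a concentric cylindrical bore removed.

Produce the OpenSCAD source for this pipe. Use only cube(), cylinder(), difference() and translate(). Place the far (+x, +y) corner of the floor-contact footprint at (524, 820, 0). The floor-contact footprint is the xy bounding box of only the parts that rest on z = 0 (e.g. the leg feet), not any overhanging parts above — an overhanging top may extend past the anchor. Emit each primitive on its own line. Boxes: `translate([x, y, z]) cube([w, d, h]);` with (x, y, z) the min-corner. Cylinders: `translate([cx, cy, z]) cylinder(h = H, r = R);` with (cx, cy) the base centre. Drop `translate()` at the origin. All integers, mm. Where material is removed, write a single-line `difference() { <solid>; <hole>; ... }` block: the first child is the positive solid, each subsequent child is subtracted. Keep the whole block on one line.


difference() { translate([331, 627, 0]) cylinder(h = 566, r = 193); translate([331, 627, 0]) cylinder(h = 566, r = 100); }


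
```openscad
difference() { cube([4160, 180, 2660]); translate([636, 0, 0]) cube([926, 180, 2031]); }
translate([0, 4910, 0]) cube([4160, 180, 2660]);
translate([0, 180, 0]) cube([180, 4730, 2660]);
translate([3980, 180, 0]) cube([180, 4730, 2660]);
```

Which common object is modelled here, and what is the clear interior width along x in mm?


A single room. The interior width is 3800 mm.

Four walls enclosing a rectangle with a door in the front wall — a room. Outside width 4160 minus two 180 mm walls gives 3800 mm.


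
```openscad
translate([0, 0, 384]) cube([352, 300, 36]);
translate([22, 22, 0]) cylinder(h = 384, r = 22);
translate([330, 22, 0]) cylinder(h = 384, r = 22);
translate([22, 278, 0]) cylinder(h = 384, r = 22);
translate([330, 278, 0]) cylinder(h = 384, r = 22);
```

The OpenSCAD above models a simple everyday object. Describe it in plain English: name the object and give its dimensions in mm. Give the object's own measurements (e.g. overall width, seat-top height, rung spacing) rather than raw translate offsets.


A simple wooden stool: a rectangular seat 352 mm (x) by 300 mm (y), 36 mm thick, top face at z = 420 mm, on four round legs, each 44 mm in diameter. The legs rest on z = 0, each leg's axis is inset half a diameter from the nearest pair of seat edges (so the leg's bounding box is flush with the corner).


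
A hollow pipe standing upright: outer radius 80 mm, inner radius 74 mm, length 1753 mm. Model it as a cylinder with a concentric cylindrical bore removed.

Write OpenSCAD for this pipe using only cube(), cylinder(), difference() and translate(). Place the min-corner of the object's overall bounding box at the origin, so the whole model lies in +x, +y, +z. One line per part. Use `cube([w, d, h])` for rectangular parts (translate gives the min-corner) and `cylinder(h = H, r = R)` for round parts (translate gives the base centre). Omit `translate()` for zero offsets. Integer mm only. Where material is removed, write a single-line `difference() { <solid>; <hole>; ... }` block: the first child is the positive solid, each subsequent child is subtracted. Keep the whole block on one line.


difference() { translate([80, 80, 0]) cylinder(h = 1753, r = 80); translate([80, 80, 0]) cylinder(h = 1753, r = 74); }


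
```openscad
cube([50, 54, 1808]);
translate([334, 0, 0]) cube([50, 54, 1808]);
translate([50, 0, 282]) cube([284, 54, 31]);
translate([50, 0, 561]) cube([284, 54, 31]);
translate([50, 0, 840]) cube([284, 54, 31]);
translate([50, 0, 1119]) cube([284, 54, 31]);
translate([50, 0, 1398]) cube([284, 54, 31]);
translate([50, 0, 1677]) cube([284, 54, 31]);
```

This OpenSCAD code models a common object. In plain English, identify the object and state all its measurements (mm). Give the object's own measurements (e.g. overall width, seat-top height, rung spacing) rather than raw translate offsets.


A straight ladder. Two 50×54 mm vertical rails, 1808 mm tall, stand 384 mm apart (outside-to-outside) with their front faces coplanar on the −y side. 6 rungs, each 54 mm deep and 31 mm tall, span between the inner faces of the rails, front faces flush with the rails. The lowest rung's underside is at z = 282 mm and rungs are spaced 279 mm apart (underside to underside).


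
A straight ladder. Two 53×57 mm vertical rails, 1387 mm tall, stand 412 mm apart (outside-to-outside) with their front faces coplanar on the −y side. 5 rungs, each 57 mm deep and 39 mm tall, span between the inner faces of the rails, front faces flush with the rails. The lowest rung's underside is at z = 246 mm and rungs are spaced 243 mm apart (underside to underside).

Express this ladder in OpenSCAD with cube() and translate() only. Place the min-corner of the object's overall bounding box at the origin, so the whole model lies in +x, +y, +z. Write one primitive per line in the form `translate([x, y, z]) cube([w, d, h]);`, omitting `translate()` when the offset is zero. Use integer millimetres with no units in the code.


cube([53, 57, 1387]);
translate([359, 0, 0]) cube([53, 57, 1387]);
translate([53, 0, 246]) cube([306, 57, 39]);
translate([53, 0, 489]) cube([306, 57, 39]);
translate([53, 0, 732]) cube([306, 57, 39]);
translate([53, 0, 975]) cube([306, 57, 39]);
translate([53, 0, 1218]) cube([306, 57, 39]);


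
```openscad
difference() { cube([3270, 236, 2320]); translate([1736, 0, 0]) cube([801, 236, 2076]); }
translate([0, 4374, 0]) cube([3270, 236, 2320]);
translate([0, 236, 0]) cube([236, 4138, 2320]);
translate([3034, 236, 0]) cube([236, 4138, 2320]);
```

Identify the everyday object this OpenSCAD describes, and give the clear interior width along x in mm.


A single room. The interior width is 2798 mm.

Four walls enclosing a rectangle with a door in the front wall — a room. Outside width 3270 minus two 236 mm walls gives 2798 mm.


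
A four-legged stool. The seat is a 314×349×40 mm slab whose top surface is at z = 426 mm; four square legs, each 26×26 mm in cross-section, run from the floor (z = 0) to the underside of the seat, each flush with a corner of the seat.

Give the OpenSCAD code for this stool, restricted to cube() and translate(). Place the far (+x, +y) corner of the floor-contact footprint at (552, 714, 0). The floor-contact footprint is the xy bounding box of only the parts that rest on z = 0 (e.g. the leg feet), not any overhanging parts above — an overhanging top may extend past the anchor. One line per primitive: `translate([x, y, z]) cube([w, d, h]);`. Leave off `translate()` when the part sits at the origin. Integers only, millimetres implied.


translate([238, 365, 386]) cube([314, 349, 40]);
translate([238, 365, 0]) cube([26, 26, 386]);
translate([526, 365, 0]) cube([26, 26, 386]);
translate([238, 688, 0]) cube([26, 26, 386]);
translate([526, 688, 0]) cube([26, 26, 386]);


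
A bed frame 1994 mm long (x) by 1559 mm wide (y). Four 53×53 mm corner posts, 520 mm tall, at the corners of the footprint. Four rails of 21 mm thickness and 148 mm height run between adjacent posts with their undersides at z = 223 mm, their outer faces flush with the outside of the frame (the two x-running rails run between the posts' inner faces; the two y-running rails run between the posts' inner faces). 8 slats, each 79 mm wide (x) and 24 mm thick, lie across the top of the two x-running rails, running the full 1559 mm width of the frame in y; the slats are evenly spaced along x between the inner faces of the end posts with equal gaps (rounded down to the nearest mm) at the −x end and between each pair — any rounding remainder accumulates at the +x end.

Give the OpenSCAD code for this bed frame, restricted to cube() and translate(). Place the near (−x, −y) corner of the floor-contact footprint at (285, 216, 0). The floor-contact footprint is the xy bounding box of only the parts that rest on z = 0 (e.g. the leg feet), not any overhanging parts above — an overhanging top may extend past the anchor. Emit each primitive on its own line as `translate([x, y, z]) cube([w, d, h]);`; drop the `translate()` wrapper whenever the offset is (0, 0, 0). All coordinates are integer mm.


translate([285, 216, 0]) cube([53, 53, 520]);
translate([285, 1722, 0]) cube([53, 53, 520]);
translate([2226, 216, 0]) cube([53, 53, 520]);
translate([2226, 1722, 0]) cube([53, 53, 520]);
translate([338, 216, 223]) cube([1888, 21, 148]);
translate([338, 1754, 223]) cube([1888, 21, 148]);
translate([285, 269, 223]) cube([21, 1453, 148]);
translate([2258, 269, 223]) cube([21, 1453, 148]);
translate([477, 216, 371]) cube([79, 1559, 24]);
translate([695, 216, 371]) cube([79, 1559, 24]);
translate([913, 216, 371]) cube([79, 1559, 24]);
translate([1131, 216, 371]) cube([79, 1559, 24]);
translate([1349, 216, 371]) cube([79, 1559, 24]);
translate([1567, 216, 371]) cube([79, 1559, 24]);
translate([1785, 216, 371]) cube([79, 1559, 24]);
translate([2003, 216, 371]) cube([79, 1559, 24]);


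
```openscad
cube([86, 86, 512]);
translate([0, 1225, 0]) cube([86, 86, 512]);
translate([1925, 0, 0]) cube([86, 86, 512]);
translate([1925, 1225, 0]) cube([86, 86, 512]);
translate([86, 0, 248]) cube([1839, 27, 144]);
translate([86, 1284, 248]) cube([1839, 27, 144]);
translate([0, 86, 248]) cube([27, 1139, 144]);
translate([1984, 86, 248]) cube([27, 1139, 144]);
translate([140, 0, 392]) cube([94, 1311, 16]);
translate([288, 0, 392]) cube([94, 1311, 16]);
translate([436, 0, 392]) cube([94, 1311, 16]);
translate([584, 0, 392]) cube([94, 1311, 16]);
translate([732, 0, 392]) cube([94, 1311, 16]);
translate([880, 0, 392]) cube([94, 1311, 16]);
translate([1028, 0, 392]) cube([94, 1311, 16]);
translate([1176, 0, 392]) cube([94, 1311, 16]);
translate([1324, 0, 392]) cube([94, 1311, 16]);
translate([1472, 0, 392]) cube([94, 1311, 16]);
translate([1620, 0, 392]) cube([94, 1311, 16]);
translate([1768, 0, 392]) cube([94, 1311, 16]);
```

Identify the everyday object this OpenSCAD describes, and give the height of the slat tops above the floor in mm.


A bed frame. The slat-top height is 408 mm.

Four posts, four rails, and a row of slats — a bed frame. Slats sit on the rails at z = 248 + 144 = 392; with slat thickness 16, the top is 408 mm.


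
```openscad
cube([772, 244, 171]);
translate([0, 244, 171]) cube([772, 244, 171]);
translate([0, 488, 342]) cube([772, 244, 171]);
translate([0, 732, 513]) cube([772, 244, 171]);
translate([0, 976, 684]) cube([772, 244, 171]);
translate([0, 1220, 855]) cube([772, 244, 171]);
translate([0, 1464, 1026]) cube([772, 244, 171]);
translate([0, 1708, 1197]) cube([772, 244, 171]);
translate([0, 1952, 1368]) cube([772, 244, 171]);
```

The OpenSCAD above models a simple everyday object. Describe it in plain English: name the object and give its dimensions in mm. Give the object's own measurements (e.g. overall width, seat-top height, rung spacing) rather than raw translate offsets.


A straight staircase of 9 solid steps. Each step is 772 mm wide (x), 244 mm deep (y, the going) and 171 mm tall (the rise). The first step rests on the floor; each subsequent step sits one going further in +y and one rise higher in +z, directly behind and above the previous step with no overlap.


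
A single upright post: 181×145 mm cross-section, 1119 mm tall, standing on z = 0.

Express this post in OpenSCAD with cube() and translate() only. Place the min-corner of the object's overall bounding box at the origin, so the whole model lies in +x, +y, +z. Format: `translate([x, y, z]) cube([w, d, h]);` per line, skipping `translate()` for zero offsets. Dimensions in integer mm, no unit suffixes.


cube([181, 145, 1119]);


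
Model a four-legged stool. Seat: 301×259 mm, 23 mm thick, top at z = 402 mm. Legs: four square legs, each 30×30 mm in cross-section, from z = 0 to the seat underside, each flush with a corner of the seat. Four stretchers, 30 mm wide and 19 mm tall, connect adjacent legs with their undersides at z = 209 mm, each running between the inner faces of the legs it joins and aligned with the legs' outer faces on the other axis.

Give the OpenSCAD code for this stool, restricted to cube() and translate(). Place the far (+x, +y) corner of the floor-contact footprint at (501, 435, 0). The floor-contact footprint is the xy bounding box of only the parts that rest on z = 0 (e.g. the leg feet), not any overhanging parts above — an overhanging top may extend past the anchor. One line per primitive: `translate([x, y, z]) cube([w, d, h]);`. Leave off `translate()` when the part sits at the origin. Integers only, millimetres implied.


translate([200, 176, 379]) cube([301, 259, 23]);
translate([200, 176, 0]) cube([30, 30, 379]);
translate([471, 176, 0]) cube([30, 30, 379]);
translate([200, 405, 0]) cube([30, 30, 379]);
translate([471, 405, 0]) cube([30, 30, 379]);
translate([230, 176, 209]) cube([241, 30, 19]);
translate([230, 405, 209]) cube([241, 30, 19]);
translate([200, 206, 209]) cube([30, 199, 19]);
translate([471, 206, 209]) cube([30, 199, 19]);


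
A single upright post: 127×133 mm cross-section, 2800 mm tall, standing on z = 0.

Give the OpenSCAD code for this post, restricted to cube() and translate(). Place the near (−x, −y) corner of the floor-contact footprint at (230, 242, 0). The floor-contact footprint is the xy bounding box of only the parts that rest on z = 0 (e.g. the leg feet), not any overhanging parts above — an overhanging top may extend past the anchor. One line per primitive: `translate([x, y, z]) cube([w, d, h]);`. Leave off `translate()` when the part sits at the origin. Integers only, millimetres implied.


translate([230, 242, 0]) cube([127, 133, 2800]);


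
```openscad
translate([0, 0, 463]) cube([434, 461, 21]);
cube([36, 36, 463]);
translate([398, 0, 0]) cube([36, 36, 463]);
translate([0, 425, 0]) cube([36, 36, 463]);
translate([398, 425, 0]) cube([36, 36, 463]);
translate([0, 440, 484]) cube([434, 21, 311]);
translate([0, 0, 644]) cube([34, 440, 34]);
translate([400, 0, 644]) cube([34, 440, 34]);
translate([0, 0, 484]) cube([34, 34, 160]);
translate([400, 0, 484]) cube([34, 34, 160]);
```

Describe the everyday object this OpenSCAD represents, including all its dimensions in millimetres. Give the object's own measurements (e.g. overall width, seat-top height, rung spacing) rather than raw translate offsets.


A chair. The seat is a 434×461×21 mm slab with its top at z = 484 mm, on four 36×36 mm corner legs (flush with the seat edges, standing on z = 0). A flat backrest 21 mm thick, 311 mm tall, spans the full seat width and rises from the seat top along its +y edge, rear face flush with the rear of the seat. Two armrests of 34×34 mm section run along each side from the seat's front edge to the front of the backrest, top faces 194 mm above the seat top and outer faces flush with the seat's x-edges; a 34×34 mm post under the front of each armrest stands on the seat at the front corner.


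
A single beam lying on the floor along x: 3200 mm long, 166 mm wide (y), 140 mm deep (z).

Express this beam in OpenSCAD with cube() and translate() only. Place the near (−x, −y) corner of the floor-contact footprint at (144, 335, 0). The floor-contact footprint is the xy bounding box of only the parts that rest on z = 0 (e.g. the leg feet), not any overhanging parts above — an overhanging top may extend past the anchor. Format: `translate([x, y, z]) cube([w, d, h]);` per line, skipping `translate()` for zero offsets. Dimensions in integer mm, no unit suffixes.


translate([144, 335, 0]) cube([3200, 166, 140]);


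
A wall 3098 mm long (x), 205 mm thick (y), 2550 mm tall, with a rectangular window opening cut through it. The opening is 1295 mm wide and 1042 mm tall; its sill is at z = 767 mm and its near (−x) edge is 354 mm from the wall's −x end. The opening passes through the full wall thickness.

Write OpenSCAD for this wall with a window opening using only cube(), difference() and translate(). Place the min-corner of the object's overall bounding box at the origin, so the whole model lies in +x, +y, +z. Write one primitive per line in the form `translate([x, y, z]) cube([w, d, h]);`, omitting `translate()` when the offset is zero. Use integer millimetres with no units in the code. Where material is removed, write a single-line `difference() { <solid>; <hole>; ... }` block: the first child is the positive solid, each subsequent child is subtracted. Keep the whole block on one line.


difference() { cube([3098, 205, 2550]); translate([354, 0, 767]) cube([1295, 205, 1042]); }


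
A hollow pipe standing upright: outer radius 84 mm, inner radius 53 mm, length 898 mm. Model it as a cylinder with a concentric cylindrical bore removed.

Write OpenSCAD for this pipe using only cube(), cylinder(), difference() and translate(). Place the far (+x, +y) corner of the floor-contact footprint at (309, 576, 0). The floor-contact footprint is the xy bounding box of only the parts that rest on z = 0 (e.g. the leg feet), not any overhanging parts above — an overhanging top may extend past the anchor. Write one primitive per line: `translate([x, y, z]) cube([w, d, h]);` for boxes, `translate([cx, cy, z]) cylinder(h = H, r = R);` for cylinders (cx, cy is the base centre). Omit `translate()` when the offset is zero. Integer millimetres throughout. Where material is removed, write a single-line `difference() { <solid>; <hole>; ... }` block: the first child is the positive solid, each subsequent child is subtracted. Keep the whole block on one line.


difference() { translate([225, 492, 0]) cylinder(h = 898, r = 84); translate([225, 492, 0]) cylinder(h = 898, r = 53); }


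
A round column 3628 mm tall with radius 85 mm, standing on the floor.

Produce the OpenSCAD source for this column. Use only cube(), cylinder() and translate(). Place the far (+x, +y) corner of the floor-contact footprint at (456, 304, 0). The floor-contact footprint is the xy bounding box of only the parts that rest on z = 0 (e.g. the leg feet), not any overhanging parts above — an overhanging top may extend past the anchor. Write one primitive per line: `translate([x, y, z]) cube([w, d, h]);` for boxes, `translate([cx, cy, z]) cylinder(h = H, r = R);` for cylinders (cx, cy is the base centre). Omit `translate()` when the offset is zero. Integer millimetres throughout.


translate([371, 219, 0]) cylinder(h = 3628, r = 85);


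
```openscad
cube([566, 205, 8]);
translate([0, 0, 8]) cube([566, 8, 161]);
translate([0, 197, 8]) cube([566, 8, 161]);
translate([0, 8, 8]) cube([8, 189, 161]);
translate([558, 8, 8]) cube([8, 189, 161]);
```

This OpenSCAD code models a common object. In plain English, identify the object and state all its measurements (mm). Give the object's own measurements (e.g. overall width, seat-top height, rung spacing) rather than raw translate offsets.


An open-topped rectangular box: outside dimensions 566×205×169 mm, with a uniform wall and base thickness of 8 mm. The base is a full 566×205 slab on the floor; four walls sit on top of the base. The front and back walls (the −y and +y sides) span the full width; the two side walls fit between them.


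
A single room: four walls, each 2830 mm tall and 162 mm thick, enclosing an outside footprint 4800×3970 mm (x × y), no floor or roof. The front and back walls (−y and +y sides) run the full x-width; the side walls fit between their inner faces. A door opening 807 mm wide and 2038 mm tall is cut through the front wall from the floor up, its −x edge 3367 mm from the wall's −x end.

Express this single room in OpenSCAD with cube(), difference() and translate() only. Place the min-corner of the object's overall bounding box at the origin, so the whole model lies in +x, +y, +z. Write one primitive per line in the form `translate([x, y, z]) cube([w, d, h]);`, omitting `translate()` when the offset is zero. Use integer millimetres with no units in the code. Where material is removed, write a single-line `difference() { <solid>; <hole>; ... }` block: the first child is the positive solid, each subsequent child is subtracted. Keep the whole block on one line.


difference() { cube([4800, 162, 2830]); translate([3367, 0, 0]) cube([807, 162, 2038]); }
translate([0, 3808, 0]) cube([4800, 162, 2830]);
translate([0, 162, 0]) cube([162, 3646, 2830]);
translate([4638, 162, 0]) cube([162, 3646, 2830]);


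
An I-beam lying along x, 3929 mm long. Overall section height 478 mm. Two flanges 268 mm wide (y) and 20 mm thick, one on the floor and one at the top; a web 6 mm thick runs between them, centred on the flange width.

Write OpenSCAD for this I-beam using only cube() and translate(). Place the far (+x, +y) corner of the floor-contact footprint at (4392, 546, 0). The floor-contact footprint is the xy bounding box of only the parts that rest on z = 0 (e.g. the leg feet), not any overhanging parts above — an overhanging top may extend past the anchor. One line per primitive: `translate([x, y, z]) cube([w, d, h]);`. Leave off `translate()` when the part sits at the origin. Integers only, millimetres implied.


translate([463, 278, 0]) cube([3929, 268, 20]);
translate([463, 409, 20]) cube([3929, 6, 438]);
translate([463, 278, 458]) cube([3929, 268, 20]);


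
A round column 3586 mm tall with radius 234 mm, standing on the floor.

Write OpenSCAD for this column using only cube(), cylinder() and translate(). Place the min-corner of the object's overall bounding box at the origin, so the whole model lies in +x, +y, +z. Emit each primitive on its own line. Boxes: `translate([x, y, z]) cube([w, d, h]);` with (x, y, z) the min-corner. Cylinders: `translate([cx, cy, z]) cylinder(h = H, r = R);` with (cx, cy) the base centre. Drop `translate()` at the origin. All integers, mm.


translate([234, 234, 0]) cylinder(h = 3586, r = 234);


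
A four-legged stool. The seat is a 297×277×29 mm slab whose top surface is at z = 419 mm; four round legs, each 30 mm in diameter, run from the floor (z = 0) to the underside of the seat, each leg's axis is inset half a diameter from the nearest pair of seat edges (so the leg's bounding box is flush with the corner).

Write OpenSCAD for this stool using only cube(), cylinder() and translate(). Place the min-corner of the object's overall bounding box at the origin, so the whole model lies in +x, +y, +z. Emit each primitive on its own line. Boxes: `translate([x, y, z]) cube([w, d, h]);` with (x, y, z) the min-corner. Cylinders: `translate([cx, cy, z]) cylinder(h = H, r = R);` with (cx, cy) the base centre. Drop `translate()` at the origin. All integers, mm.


// leg_h = 419 - 29 = 390
translate([0, 0, 390]) cube([297, 277, 29]);
translate([15, 15, 0]) cylinder(h = 390, r = 15);
translate([282, 15, 0]) cylinder(h = 390, r = 15);
translate([15, 262, 0]) cylinder(h = 390, r = 15);
translate([282, 262, 0]) cylinder(h = 390, r = 15);
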